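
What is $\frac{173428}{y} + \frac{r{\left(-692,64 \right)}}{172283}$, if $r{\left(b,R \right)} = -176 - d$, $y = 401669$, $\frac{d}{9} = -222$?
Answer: $\frac{30610537042}{69200740327} \approx 0.44234$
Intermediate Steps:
$d = -1998$ ($d = 9 \left(-222\right) = -1998$)
$r{\left(b,R \right)} = 1822$ ($r{\left(b,R \right)} = -176 - -1998 = -176 + 1998 = 1822$)
$\frac{173428}{y} + \frac{r{\left(-692,64 \right)}}{172283} = \frac{173428}{401669} + \frac{1822}{172283} = \frac{30610537042}{69200740327}$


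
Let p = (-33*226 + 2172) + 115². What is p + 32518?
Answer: 40457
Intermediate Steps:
p = 7939 (p = (-7458 + 2172) + 13225 = -5286 + 13225 = 7939)
p + 32518 = 7939 + 32518 = 40457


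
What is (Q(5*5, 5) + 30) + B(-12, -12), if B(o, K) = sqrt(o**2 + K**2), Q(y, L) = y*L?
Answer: 155 + 12*sqrt(2) ≈ 171.97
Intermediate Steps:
Q(y, L) = L*y
B(o, K) = sqrt(K**2 + o**2)
(Q(5*5, 5) + 30) + B(-12, -12) = (5*(5*5) + 30) + sqrt((-12)**2 + (-12)**2) = (5*25 + 30) + sqrt(144 + 144) = (125 + 30) + sqrt(288) = 155 + 12*sqrt(2)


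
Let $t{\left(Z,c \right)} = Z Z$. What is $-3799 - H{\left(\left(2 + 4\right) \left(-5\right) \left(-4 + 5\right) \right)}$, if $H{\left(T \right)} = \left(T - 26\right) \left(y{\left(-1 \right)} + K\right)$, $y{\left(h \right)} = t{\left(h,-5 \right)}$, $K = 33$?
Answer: $-1895$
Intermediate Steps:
$t{\left(Z,c \right)} = Z^{2}$
$y{\left(h \right)} = h^{2}$
$H{\left(T \right)} = -884 + 34 T$ ($H{\left(T \right)} = \left(T - 26\right) \left(\left(-1\right)^{2} + 33\right) = \left(-26 + T\right) \left(1 + 33\right) = \left(-26 + T\right) 34 = -884 + 34 T$)
$-3799 - H{\left(\left(2 + 4\right) \left(-5\right) \left(-4 + 5\right) \right)} = -3799 - \left(-884 + 34 \left(2 + 4\right) \left(-5\right) \left(-4 + 5\right)\right) = -3799 - \left(-884 + 34 \cdot 6 \left(-5\right) 1\right) = -3799 - \left(-884 + 34 \left(\left(-30\right) 1\right)\right) = -3799 - \left(-884 + 34 \left(-30\right)\right) = -3799 - \left(-884 - 1020\right) = -3799 - -1904 = -3799 + 1904 = -1895$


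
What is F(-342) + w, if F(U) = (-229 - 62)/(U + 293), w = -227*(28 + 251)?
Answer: -3103026/49 ≈ -63327.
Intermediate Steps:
w = -63333 (w = -227*279 = -63333)
F(U) = -291/(293 + U)
F(-342) + w = -291/(293 - 342) - 63333 = -291/(-49) - 63333 = -291*(-1/49) - 63333 = 291/49 - 63333 = -3103026/49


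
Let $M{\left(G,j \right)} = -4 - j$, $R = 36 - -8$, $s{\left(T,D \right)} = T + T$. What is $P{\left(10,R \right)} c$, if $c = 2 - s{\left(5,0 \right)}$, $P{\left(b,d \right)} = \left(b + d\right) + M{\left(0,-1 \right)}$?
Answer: $-408$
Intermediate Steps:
$s{\left(T,D \right)} = 2 T$
$R = 44$ ($R = 36 + 8 = 44$)
$P{\left(b,d \right)} = -3 + b + d$ ($P{\left(b,d \right)} = \left(b + d\right) - 3 = -3 + b + d$)
$c = -8$ ($c = 2 - 2 \cdot 5 = 2 - 10 = -8$)
$P{\left(10,R \right)} c = \left(-3 + 10 + 44\right) \left(-8\right) = 51 \left(-8\right) = -408$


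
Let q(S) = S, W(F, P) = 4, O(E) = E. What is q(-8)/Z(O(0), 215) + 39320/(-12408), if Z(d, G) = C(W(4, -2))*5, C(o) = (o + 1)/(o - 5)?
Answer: -110467/38775 ≈ -2.8489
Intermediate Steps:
C(o) = (1 + o)/(-5 + o)
Z(d, G) = -25 (Z(d, G) = ((1 + 4)/(-5 + 4))*5 = (5/(-1))*5 = -1*5*5 = -5*5 = -25)
q(-8)/Z(O(0), 215) + 39320/(-12408) = -8/(-25) + 39320/(-12408) = -8*(-1/25) + 39320*(-1/12408) = 8/25 - 4915/1551 = -110467/38775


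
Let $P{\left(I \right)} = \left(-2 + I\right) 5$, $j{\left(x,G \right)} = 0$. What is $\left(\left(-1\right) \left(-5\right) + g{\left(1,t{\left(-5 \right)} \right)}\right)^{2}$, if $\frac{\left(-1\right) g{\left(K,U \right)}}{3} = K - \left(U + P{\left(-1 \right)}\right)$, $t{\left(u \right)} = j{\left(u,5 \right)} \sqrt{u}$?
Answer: $1849$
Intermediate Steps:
$P{\left(I \right)} = -10 + 5 I$
$t{\left(u \right)} = 0$ ($t{\left(u \right)} = 0 \sqrt{u} = 0$)
$g{\left(K,U \right)} = -45 - 3 K + 3 U$ ($g{\left(K,U \right)} = - 3 \left(K - \left(U + \left(-10 + 5 \left(-1\right)\right)\right)\right) = - 3 \left(K - \left(U - 15\right)\right) = - 3 \left(K - \left(-15 + U\right)\right) = - 3 \left(15 + K - U\right) = -45 - 3 K + 3 U$)
$\left(\left(-1\right) \left(-5\right) + g{\left(1,t{\left(-5 \right)} \right)}\right)^{2} = \left(\left(-1\right) \left(-5\right) - 48\right)^{2} = \left(5 - 48\right)^{2} = \left(-43\right)^{2} = 1849$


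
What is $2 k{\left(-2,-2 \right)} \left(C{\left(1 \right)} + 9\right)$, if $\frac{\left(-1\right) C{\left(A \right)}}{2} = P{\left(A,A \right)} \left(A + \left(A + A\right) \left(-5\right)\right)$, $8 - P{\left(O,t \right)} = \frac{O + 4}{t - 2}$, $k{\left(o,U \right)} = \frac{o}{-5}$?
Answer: $\frac{972}{5} \approx 194.4$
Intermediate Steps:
$k{\left(o,U \right)} = - \frac{o}{5}$ ($k{\left(o,U \right)} = o \left(- \frac{1}{5}\right) = - \frac{o}{5}$)
$P{\left(O,t \right)} = 8 - \frac{4 + O}{-2 + t}$ ($P{\left(O,t \right)} = 8 - \frac{O + 4}{t - 2} = 8 - \frac{4 + O}{-2 + t}$)
$C{\left(A \right)} = \frac{18 A \left(-20 + 7 A\right)}{-2 + A}$ ($C{\left(A \right)} = - 2 \frac{-20 - A + 8 A}{-2 + A} \left(A + \left(A + A\right) \left(-5\right)\right) = - 2 \frac{-20 + 7 A}{-2 + A} \left(A + 2 A \left(-5\right)\right) = - 2 \frac{-20 + 7 A}{-2 + A} \left(A - 10 A\right) = - 2 \frac{-20 + 7 A}{-2 + A} \left(- 9 A\right) = - 2 \left(- \frac{9 A \left(-20 + 7 A\right)}{-2 + A}\right) = \frac{18 A \left(-20 + 7 A\right)}{-2 + A}$)
$2 k{\left(-2,-2 \right)} \left(C{\left(1 \right)} + 9\right) = 2 \left(- \frac{1}{5}\right) \left(-2\right) \left(18 \cdot 1 \frac{1}{-2 + 1} \left(-20 + 7 \cdot 1\right) + 9\right) = 2 \frac{2 \left(18 \cdot 1 \frac{1}{-1} \left(-20 + 7\right) + 9\right)}{5} = 2 \frac{2 \left(18 \cdot 1 \left(-1\right) \left(-13\right) + 9\right)}{5} = 2 \frac{2 \left(234 + 9\right)}{5} = 2 \cdot \frac{2}{5} \cdot 243 = 2 \cdot \frac{486}{5} = \frac{972}{5}$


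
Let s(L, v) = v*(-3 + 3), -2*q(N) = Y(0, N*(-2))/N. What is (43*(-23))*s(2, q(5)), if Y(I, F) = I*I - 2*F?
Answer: 0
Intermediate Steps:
Y(I, F) = I**2 - 2*F
q(N) = -2 (q(N) = -(0**2 - 2*N*(-2))/(2*N) = -(0 - (-4)*N)/(2*N) = -(0 + 4*N)/(2*N) = -4*N/(2*N) = -1/2*4 = -2)
s(L, v) = 0 (s(L, v) = v*0 = 0)
(43*(-23))*s(2, q(5)) = (43*(-23))*0 = -989*0 = 0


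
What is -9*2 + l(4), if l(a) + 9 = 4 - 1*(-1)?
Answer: -22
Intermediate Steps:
l(a) = -4 (l(a) = -9 + (4 - 1*(-1)) = -9 + (4 + 1) = -9 + 5 = -4)
-9*2 + l(4) = -9*2 - 4 = -18 - 4 = -22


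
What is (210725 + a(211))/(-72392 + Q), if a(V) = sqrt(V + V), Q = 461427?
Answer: 42145/77807 + sqrt(422)/389035 ≈ 0.54171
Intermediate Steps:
a(V) = sqrt(2)*sqrt(V) (a(V) = sqrt(2*V) = sqrt(2)*sqrt(V))
(210725 + a(211))/(-72392 + Q) = (210725 + sqrt(2)*sqrt(211))/(-72392 + 461427) = (210725 + sqrt(422))/389035 = (210725 + sqrt(422))*(1/389035) = 42145/77807 + sqrt(422)/389035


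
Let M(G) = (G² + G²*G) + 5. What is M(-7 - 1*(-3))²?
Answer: 1849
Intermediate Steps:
M(G) = 5 + G² + G³ (M(G) = (G² + G³) + 5 = 5 + G² + G³)
M(-7 - 1*(-3))² = (5 + (-7 - 1*(-3))² + (-7 - 1*(-3))³)² = (5 + (-7 + 3)² + (-7 + 3)³)² = (5 + (-4)² + (-4)³)² = (5 + 16 - 64)² = (-43)² = 1849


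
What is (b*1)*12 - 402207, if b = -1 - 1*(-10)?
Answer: -402099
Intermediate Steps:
b = 9 (b = -1 + 10 = 9)
(b*1)*12 - 402207 = (9*1)*12 - 402207 = 9*12 - 402207 = 108 - 402207 = -402099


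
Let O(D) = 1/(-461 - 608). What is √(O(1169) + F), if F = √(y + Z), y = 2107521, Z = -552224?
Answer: √(-1069 + 1142761*√1555297)/1069 ≈ 35.315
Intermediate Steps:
O(D) = -1/1069 (O(D) = 1/(-1069) = -1/1069)
F = √1555297 (F = √(2107521 - 552224) = √1555297 ≈ 1247.1)
√(O(1169) + F) = √(-1/1069 + √1555297)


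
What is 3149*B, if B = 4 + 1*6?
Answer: 31490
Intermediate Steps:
B = 10 (B = 4 + 6 = 10)
3149*B = 3149*10 = 31490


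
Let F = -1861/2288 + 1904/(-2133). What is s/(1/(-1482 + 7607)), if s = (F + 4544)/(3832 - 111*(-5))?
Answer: 135777625004875/21409893648 ≈ 6341.8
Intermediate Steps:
F = -8325865/4880304 (F = -1861*1/2288 + 1904*(-1/2133) = -1861/2288 - 1904/2133 = -8325865/4880304 ≈ -1.7060)
s = 22167775511/21409893648 (s = (-8325865/4880304 + 4544)/(3832 - 111*(-5)) = 22167775511/(4880304*(3832 + 555)) = (22167775511/4880304)/4387 = (22167775511/4880304)*(1/4387) = 22167775511/21409893648 ≈ 1.0354)
s/(1/(-1482 + 7607)) = 22167775511/(21409893648*(1/(-1482 + 7607))) = 22167775511/(21409893648*(1/6125)) = (22167775511/21409893648)*6125 = 135777625004875/21409893648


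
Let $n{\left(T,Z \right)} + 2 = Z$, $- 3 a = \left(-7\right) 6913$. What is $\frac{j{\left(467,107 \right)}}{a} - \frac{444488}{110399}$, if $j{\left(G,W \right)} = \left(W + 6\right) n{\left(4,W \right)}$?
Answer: $- \frac{2511366629}{763188287} \approx -3.2906$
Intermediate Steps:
$a = \frac{48391}{3}$ ($a = - \frac{\left(-7\right) 6913}{3} = \left(- \frac{1}{3}\right) \left(-48391\right) = \frac{48391}{3} \approx 16130.0$)
$n{\left(T,Z \right)} = -2 + Z$
$j{\left(G,W \right)} = \left(-2 + W\right) \left(6 + W\right)$ ($j{\left(G,W \right)} = \left(W + 6\right) \left(-2 + W\right) = \left(6 + W\right) \left(-2 + W\right) = \left(-2 + W\right) \left(6 + W\right)$)
$\frac{j{\left(467,107 \right)}}{a} - \frac{444488}{110399} = \frac{\left(-2 + 107\right) \left(6 + 107\right)}{\frac{48391}{3}} - \frac{444488}{110399} = 105 \cdot 113 \cdot \frac{3}{48391} - \frac{444488}{110399} = 11865 \cdot \frac{3}{48391} - \frac{444488}{110399} = \frac{5085}{6913} - \frac{444488}{110399} = - \frac{2511366629}{763188287}$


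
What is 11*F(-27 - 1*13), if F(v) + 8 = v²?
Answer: 17512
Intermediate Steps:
F(v) = -8 + v²
11*F(-27 - 1*13) = 11*(-8 + (-27 - 1*13)²) = 11*(-8 + (-27 - 13)²) = 11*(-8 + (-40)²) = 11*(-8 + 1600) = 11*1592 = 17512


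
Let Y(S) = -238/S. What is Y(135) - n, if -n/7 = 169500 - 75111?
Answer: 89197367/135 ≈ 6.6072e+5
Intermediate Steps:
n = -660723 (n = -7*(169500 - 75111) = -7*94389 = -660723)
Y(135) - n = -238/135 - 1*(-660723) = -238*1/135 + 660723 = -238/135 + 660723 = 89197367/135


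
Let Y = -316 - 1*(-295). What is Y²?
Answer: 441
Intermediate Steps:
Y = -21 (Y = -316 + 295 = -21)
Y² = (-21)² = 441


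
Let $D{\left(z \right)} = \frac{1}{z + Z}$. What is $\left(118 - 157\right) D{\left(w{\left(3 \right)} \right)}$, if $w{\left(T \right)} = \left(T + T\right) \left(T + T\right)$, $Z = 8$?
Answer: $- \frac{39}{44} \approx -0.88636$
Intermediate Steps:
$w{\left(T \right)} = 4 T^{2}$ ($w{\left(T \right)} = 2 T 2 T = 4 T^{2}$)
$D{\left(z \right)} = \frac{1}{8 + z}$ ($D{\left(z \right)} = \frac{1}{z + 8} = \frac{1}{8 + z}$)
$\left(118 - 157\right) D{\left(w{\left(3 \right)} \right)} = \frac{118 - 157}{8 + 4 \cdot 3^{2}} = - \frac{39}{8 + 4 \cdot 9} = - \frac{39}{8 + 36} = - \frac{39}{44}$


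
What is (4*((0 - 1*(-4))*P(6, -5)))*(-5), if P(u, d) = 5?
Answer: -400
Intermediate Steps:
(4*((0 - 1*(-4))*P(6, -5)))*(-5) = (4*((0 - 1*(-4))*5))*(-5) = (4*((0 + 4)*5))*(-5) = (4*(4*5))*(-5) = (4*20)*(-5) = 80*(-5) = -400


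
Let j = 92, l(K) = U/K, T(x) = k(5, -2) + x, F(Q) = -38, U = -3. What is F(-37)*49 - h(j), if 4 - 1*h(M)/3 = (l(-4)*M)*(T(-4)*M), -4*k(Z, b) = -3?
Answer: -63767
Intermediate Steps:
k(Z, b) = ¾ (k(Z, b) = -¼*(-3) = ¾)
T(x) = ¾ + x
l(K) = -3/K
h(M) = 12 + 117*M²/16 (h(M) = 12 - 3*(-3/(-4))*M*(¾ - 4)*M = 12 - 3*(-3*(-¼))*M*(-13*M/4) = 12 - 3*3*M/4*(-13*M/4) = 12 - (-117)*M²/16 = 12 + 117*M²/16)
F(-37)*49 - h(j) = -38*49 - (12 + (117/16)*92²) = -1862 - (12 + (117/16)*8464) = -1862 - (12 + 61893) = -1862 - 1*61905 = -1862 - 61905 = -63767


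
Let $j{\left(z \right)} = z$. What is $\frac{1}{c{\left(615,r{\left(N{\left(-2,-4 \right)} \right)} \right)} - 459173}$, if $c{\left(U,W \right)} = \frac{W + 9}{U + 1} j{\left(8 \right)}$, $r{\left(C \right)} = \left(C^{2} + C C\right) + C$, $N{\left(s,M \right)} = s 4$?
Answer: $- \frac{77}{35356192} \approx -2.1778 \cdot 10^{-6}$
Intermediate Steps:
$N{\left(s,M \right)} = 4 s$
$r{\left(C \right)} = C + 2 C^{2}$ ($r{\left(C \right)} = \left(C^{2} + C^{2}\right) + C = 2 C^{2} + C = C + 2 C^{2}$)
$c{\left(U,W \right)} = \frac{8 \left(9 + W\right)}{1 + U}$ ($c{\left(U,W \right)} = \frac{W + 9}{U + 1} \cdot 8 = \frac{9 + W}{1 + U} 8 = \frac{8 \left(9 + W\right)}{1 + U}$)
$\frac{1}{c{\left(615,r{\left(N{\left(-2,-4 \right)} \right)} \right)} - 459173} = \frac{1}{\frac{8 \left(9 + 4 \left(-2\right) \left(1 + 2 \cdot 4 \left(-2\right)\right)\right)}{1 + 615} - 459173} = \frac{1}{\frac{8 \left(9 - 8 \left(1 + 2 \left(-8\right)\right)\right)}{616} - 459173} = \frac{1}{8 \cdot \frac{1}{616} \left(9 - 8 \left(1 - 16\right)\right) - 459173} = \frac{1}{8 \cdot \frac{1}{616} \left(9 - -120\right) - 459173} = \frac{1}{8 \cdot \frac{1}{616} \left(9 + 120\right) - 459173} = \frac{1}{8 \cdot \frac{1}{616} \cdot 129 - 459173} = \frac{1}{\frac{129}{77} - 459173} = \frac{1}{- \frac{35356192}{77}} = - \frac{77}{35356192}$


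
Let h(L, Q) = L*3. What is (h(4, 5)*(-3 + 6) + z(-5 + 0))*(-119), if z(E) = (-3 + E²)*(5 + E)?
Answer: -4284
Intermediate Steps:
h(L, Q) = 3*L
(h(4, 5)*(-3 + 6) + z(-5 + 0))*(-119) = ((3*4)*(-3 + 6) + (-15 + (-5 + 0)³ - 3*(-5 + 0) + 5*(-5 + 0)²))*(-119) = (12*3 + (-15 + (-5)³ - 3*(-5) + 5*(-5)²))*(-119) = (36 + (-15 - 125 + 15 + 5*25))*(-119) = (36 + (-15 - 125 + 15 + 125))*(-119) = (36 + 0)*(-119) = 36*(-119) = -4284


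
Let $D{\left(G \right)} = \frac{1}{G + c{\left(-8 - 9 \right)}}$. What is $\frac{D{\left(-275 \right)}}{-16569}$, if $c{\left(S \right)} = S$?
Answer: $\frac{1}{4838148} \approx 2.0669 \cdot 10^{-7}$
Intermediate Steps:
$D{\left(G \right)} = \frac{1}{-17 + G}$ ($D{\left(G \right)} = \frac{1}{G - 17} = \frac{1}{-17 + G}$)
$\frac{D{\left(-275 \right)}}{-16569} = \frac{1}{\left(-17 - 275\right) \left(-16569\right)} = \frac{1}{-292} \left(- \frac{1}{16569}\right) = \left(- \frac{1}{292}\right) \left(- \frac{1}{16569}\right) = \frac{1}{4838148}$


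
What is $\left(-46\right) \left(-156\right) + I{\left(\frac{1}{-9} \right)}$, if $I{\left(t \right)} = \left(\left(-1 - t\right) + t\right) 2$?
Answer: $7174$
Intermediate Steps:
$I{\left(t \right)} = -2$ ($I{\left(t \right)} = \left(-1\right) 2 = -2$)
$\left(-46\right) \left(-156\right) + I{\left(\frac{1}{-9} \right)} = \left(-46\right) \left(-156\right) - 2 = 7176 - 2 = 7174$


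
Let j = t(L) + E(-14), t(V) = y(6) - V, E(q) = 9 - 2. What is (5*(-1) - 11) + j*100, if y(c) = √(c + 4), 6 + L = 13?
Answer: -16 + 100*√10 ≈ 300.23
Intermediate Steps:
L = 7 (L = -6 + 13 = 7)
E(q) = 7
y(c) = √(4 + c)
t(V) = √10 - V (t(V) = √(4 + 6) - V = √10 - V)
j = √10 (j = (√10 - 1*7) + 7 = (√10 - 7) + 7 = (-7 + √10) + 7 = √10 ≈ 3.1623)
(5*(-1) - 11) + j*100 = (5*(-1) - 11) + √10*100 = (-5 - 11) + 100*√10 = -16 + 100*√10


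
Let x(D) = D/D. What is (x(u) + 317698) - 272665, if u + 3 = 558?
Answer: 45034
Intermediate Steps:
u = 555 (u = -3 + 558 = 555)
x(D) = 1
(x(u) + 317698) - 272665 = (1 + 317698) - 272665 = 317699 - 272665 = 45034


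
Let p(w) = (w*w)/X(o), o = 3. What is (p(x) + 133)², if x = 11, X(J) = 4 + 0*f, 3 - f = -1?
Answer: 426409/16 ≈ 26651.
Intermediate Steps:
f = 4 (f = 3 - 1*(-1) = 3 + 1 = 4)
X(J) = 4 (X(J) = 4 + 0*4 = 4 + 0 = 4)
p(w) = w²/4 (p(w) = (w*w)/4 = w²*(¼) = w²/4)
(p(x) + 133)² = ((¼)*11² + 133)² = ((¼)*121 + 133)² = (121/4 + 133)² = (653/4)² = 426409/16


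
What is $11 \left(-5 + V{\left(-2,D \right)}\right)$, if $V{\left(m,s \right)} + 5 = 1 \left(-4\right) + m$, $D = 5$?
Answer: $-176$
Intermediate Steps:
$V{\left(m,s \right)} = -9 + m$ ($V{\left(m,s \right)} = -5 + \left(1 \left(-4\right) + m\right) = -5 + \left(-4 + m\right) = -9 + m$)
$11 \left(-5 + V{\left(-2,D \right)}\right) = 11 \left(-5 - 11\right) = 11 \left(-16\right) = -176$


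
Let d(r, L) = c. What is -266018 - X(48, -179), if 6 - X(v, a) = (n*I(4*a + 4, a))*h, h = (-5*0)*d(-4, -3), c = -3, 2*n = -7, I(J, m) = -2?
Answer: -266024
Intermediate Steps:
n = -7/2 (n = (½)*(-7) = -7/2 ≈ -3.5000)
d(r, L) = -3
h = 0 (h = -5*0*(-3) = 0*(-3) = 0)
X(v, a) = 6 (X(v, a) = 6 - (-7/2*(-2))*0 = 6 - 7*0 = 6 - 1*0 = 6 + 0 = 6)
-266018 - X(48, -179) = -266018 - 1*6 = -266018 - 6 = -266024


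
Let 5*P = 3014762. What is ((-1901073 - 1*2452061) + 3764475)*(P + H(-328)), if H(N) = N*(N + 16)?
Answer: -2075871821278/5 ≈ -4.1517e+11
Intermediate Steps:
P = 3014762/5 (P = (1/5)*3014762 = 3014762/5 ≈ 6.0295e+5)
H(N) = N*(16 + N)
((-1901073 - 1*2452061) + 3764475)*(P + H(-328)) = ((-1901073 - 1*2452061) + 3764475)*(3014762/5 - 328*(16 - 328)) = ((-1901073 - 2452061) + 3764475)*(3014762/5 - 328*(-312)) = (-4353134 + 3764475)*(3014762/5 + 102336) = -588659*3526442/5 = -2075871821278/5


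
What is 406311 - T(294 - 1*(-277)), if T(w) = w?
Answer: 405740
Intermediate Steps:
406311 - T(294 - 1*(-277)) = 406311 - (294 - 1*(-277)) = 406311 - (294 + 277) = 406311 - 1*571 = 406311 - 571 = 405740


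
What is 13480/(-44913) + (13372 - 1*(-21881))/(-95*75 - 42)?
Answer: -559976383/107297157 ≈ -5.2189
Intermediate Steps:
13480/(-44913) + (13372 - 1*(-21881))/(-95*75 - 42) = 13480*(-1/44913) + (13372 + 21881)/(-7125 - 42) = -13480/44913 + 35253/(-7167) = -13480/44913 + 35253*(-1/7167) = -13480/44913 - 11751/2389 = -559976383/107297157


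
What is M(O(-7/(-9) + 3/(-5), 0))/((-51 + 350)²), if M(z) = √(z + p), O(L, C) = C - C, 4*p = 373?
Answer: √373/178802 ≈ 0.00010801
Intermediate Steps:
p = 373/4 (p = (¼)*373 = 373/4 ≈ 93.250)
O(L, C) = 0
M(z) = √(373/4 + z) (M(z) = √(z + 373/4) = √(373/4 + z))
M(O(-7/(-9) + 3/(-5), 0))/((-51 + 350)²) = (√(373 + 4*0)/2)/((-51 + 350)²) = (√(373 + 0)/2)/(299²) = (√373/2)/89401 = (√373/2)*(1/89401) = √373/178802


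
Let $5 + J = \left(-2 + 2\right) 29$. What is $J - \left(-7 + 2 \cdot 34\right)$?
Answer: $-66$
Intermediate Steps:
$J = -5$ ($J = -5 + \left(-2 + 2\right) 29 = -5 + 0 \cdot 29 = -5 + 0 = -5$)
$J - \left(-7 + 2 \cdot 34\right) = -5 - \left(-7 + 2 \cdot 34\right) = -5 - \left(-7 + 68\right) = -5 - 61 = -66$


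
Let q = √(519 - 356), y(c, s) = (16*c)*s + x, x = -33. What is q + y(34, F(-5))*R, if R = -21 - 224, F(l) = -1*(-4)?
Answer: -525035 + √163 ≈ -5.2502e+5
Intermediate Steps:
F(l) = 4
y(c, s) = -33 + 16*c*s (y(c, s) = (16*c)*s - 33 = 16*c*s - 33 = -33 + 16*c*s)
R = -245
q = √163 ≈ 12.767
q + y(34, F(-5))*R = √163 + (-33 + 16*34*4)*(-245) = √163 + (-33 + 2176)*(-245) = √163 + 2143*(-245) = √163 - 525035 = -525035 + √163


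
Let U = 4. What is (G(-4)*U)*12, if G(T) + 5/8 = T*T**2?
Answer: -3102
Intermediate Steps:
G(T) = -5/8 + T**3 (G(T) = -5/8 + T*T**2 = -5/8 + T**3)
(G(-4)*U)*12 = ((-5/8 + (-4)**3)*4)*12 = ((-5/8 - 64)*4)*12 = -517/8*4*12 = -517/2*12 = -3102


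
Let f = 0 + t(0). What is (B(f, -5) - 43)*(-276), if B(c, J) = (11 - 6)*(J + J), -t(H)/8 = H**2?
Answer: 25668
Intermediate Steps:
t(H) = -8*H**2
f = 0 (f = 0 - 8*0**2 = 0 - 8*0 = 0 + 0 = 0)
B(c, J) = 10*J (B(c, J) = 5*(2*J) = 10*J)
(B(f, -5) - 43)*(-276) = (10*(-5) - 43)*(-276) = (-50 - 43)*(-276) = -93*(-276) = 25668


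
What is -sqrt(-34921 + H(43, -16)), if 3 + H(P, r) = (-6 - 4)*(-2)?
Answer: -2*I*sqrt(8726) ≈ -186.83*I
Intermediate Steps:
H(P, r) = 17 (H(P, r) = -3 + (-6 - 4)*(-2) = -3 - 10*(-2) = -3 + 20 = 17)
-sqrt(-34921 + H(43, -16)) = -sqrt(-34921 + 17) = -sqrt(-34904) = -2*I*sqrt(8726)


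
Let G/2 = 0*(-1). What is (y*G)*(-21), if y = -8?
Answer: 0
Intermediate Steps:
G = 0 (G = 2*(0*(-1)) = 2*0 = 0)
(y*G)*(-21) = -8*0*(-21) = 0*(-21) = 0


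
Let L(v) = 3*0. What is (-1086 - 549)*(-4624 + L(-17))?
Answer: 7560240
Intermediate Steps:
L(v) = 0
(-1086 - 549)*(-4624 + L(-17)) = (-1086 - 549)*(-4624 + 0) = -1635*(-4624) = 7560240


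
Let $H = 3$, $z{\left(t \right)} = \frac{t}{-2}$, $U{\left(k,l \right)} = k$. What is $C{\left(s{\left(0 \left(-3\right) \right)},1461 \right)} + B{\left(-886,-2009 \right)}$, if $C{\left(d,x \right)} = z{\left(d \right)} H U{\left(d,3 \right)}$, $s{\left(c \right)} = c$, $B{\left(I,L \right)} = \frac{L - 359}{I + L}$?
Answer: $\frac{2368}{2895} \approx 0.81796$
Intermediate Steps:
$z{\left(t \right)} = - \frac{t}{2}$ ($z{\left(t \right)} = t \left(- \frac{1}{2}\right) = - \frac{t}{2}$)
$B{\left(I,L \right)} = \frac{-359 + L}{I + L}$
$C{\left(d,x \right)} = - \frac{3 d^{2}}{2}$ ($C{\left(d,x \right)} = - \frac{d}{2} \cdot 3 d = - \frac{3 d}{2} d = - \frac{3 d^{2}}{2}$)
$C{\left(s{\left(0 \left(-3\right) \right)},1461 \right)} + B{\left(-886,-2009 \right)} = - \frac{3 \left(0 \left(-3\right)\right)^{2}}{2} + \frac{-359 - 2009}{-886 - 2009} = - \frac{3 \cdot 0^{2}}{2} + \frac{1}{-2895} \left(-2368\right) = \left(- \frac{3}{2}\right) 0 - - \frac{2368}{2895} = 0 + \frac{2368}{2895} = \frac{2368}{2895}$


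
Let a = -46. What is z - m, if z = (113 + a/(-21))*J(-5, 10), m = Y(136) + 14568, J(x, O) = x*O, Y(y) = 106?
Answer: -429104/21 ≈ -20434.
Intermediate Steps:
J(x, O) = O*x
m = 14674 (m = 106 + 14568 = 14674)
z = -120950/21 (z = (113 - 46/(-21))*(10*(-5)) = (113 - 46*(-1/21))*(-50) = (113 + 46/21)*(-50) = (2419/21)*(-50) = -120950/21 ≈ -5759.5)
z - m = -120950/21 - 1*14674 = -120950/21 - 14674 = -429104/21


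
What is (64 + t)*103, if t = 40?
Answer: 10712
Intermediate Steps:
(64 + t)*103 = (64 + 40)*103 = 104*103 = 10712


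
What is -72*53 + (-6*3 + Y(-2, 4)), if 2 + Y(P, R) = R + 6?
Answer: -3826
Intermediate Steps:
Y(P, R) = 4 + R (Y(P, R) = -2 + (R + 6) = -2 + (6 + R) = 4 + R)
-72*53 + (-6*3 + Y(-2, 4)) = -72*53 + (-6*3 + (4 + 4)) = -3816 + (-18 + 8) = -3816 - 10 = -3826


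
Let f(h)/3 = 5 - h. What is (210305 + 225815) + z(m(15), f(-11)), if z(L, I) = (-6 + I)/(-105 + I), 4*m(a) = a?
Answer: 8286266/19 ≈ 4.3612e+5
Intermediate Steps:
f(h) = 15 - 3*h (f(h) = 3*(5 - h) = 15 - 3*h)
m(a) = a/4
z(L, I) = (-6 + I)/(-105 + I)
(210305 + 225815) + z(m(15), f(-11)) = (210305 + 225815) + (-6 + (15 - 3*(-11)))/(-105 + (15 - 3*(-11))) = 436120 + (-6 + (15 + 33))/(-105 + (15 + 33)) = 436120 + (-6 + 48)/(-105 + 48) = 436120 + 42/(-57) = 436120 - 1/57*42 = 436120 - 14/19 = 8286266/19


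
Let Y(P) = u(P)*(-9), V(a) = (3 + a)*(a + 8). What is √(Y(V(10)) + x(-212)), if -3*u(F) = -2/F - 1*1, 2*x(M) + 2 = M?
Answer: I*√167349/39 ≈ 10.489*I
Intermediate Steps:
x(M) = -1 + M/2
u(F) = ⅓ + 2/(3*F) (u(F) = -(-2/F - 1*1)/3 = -(-2/F - 1)/3 = -(-1 - 2/F)/3 = ⅓ + 2/(3*F))
V(a) = (3 + a)*(8 + a)
Y(P) = -3*(2 + P)/P (Y(P) = ((2 + P)/(3*P))*(-9) = -3*(2 + P)/P)
√(Y(V(10)) + x(-212)) = √((-3 - 6/(24 + 10² + 11*10)) + (-1 + (½)*(-212))) = √((-3 - 6/(24 + 100 + 110)) + (-1 - 106)) = √((-3 - 6/234) - 107) = √((-3 - 6*1/234) - 107) = √((-3 - 1/39) - 107) = √(-118/39 - 107) = √(-4291/39) = I*√167349/39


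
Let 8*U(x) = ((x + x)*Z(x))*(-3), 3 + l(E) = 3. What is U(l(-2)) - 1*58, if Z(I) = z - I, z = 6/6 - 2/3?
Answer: -58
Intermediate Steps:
z = ⅓ (z = 6*(⅙) - 2*⅓ = 1 - ⅔ = ⅓ ≈ 0.33333)
l(E) = 0 (l(E) = -3 + 3 = 0)
Z(I) = ⅓ - I
U(x) = -3*x*(⅓ - x)/4 (U(x) = (((x + x)*(⅓ - x))*(-3))/8 = (((2*x)*(⅓ - x))*(-3))/8 = ((2*x*(⅓ - x))*(-3))/8 = (-6*x*(⅓ - x))/8 = -3*x*(⅓ - x)/4)
U(l(-2)) - 1*58 = (¼)*0*(-1 + 3*0) - 1*58 = (¼)*0*(-1 + 0) - 58 = (¼)*0*(-1) - 58 = 0 - 58 = -58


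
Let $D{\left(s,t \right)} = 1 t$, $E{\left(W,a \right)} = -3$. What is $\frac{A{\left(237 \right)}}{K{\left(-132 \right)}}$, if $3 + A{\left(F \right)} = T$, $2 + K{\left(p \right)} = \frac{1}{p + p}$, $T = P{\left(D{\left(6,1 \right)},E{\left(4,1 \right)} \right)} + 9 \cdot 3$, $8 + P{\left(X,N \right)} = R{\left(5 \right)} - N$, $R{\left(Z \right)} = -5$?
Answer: $- \frac{3696}{529} \approx -6.9868$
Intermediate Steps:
$D{\left(s,t \right)} = t$
$P{\left(X,N \right)} = -13 - N$ ($P{\left(X,N \right)} = -8 - \left(5 + N\right) = -13 - N$)
$T = 17$ ($T = \left(-13 - -3\right) + 9 \cdot 3 = \left(-13 + 3\right) + 27 = -10 + 27 = 17$)
$K{\left(p \right)} = -2 + \frac{1}{2 p}$ ($K{\left(p \right)} = -2 + \frac{1}{p + p} = -2 + \frac{1}{2 p}$)
$A{\left(F \right)} = 14$ ($A{\left(F \right)} = -3 + 17 = 14$)
$\frac{A{\left(237 \right)}}{K{\left(-132 \right)}} = \frac{14}{-2 + \frac{1}{2 \left(-132\right)}} = \frac{14}{-2 + \frac{1}{2} \left(- \frac{1}{132}\right)} = \frac{14}{-2 - \frac{1}{264}} = \frac{14}{- \frac{529}{264}} = 14 \left(- \frac{264}{529}\right) = - \frac{3696}{529}$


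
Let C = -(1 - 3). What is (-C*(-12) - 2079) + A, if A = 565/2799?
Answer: -5751380/2799 ≈ -2054.8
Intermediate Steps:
C = 2 (C = -1*(-2) = 2)
A = 565/2799 (A = 565*(1/2799) = 565/2799 ≈ 0.20186)
(-C*(-12) - 2079) + A = (-2*(-12) - 2079) + 565/2799 = (-1*(-24) - 2079) + 565/2799 = (24 - 2079) + 565/2799 = -2055 + 565/2799 = -5751380/2799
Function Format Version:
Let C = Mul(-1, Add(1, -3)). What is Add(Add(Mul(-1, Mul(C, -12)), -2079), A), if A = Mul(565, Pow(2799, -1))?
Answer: Rational(-5751380, 2799) ≈ -2054.8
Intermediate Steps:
C = 2 (C = Mul(-1, -2) = 2)
A = Rational(565, 2799) (A = Mul(565, Rational(1, 2799)) = Rational(565, 2799) ≈ 0.20186)
Add(Add(Mul(-1, Mul(C, -12)), -2079), A) = Add(Add(Mul(-1, Mul(2, -12)), -2079), Rational(565, 2799)) = Add(Add(Mul(-1, -24), -2079), Rational(565, 2799)) = Add(Add(24, -2079), Rational(565, 2799)) = Add(-2055, Rational(565, 2799)) = Rational(-5751380, 2799)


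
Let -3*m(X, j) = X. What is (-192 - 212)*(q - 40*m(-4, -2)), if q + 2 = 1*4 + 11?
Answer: 48884/3 ≈ 16295.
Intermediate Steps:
m(X, j) = -X/3
q = 13 (q = -2 + (1*4 + 11) = -2 + (4 + 11) = -2 + 15 = 13)
(-192 - 212)*(q - 40*m(-4, -2)) = (-192 - 212)*(13 - (-40)*(-4)/3) = -404*(13 - 40*4/3) = -404*(13 - 160/3) = -404*(-121/3) = 48884/3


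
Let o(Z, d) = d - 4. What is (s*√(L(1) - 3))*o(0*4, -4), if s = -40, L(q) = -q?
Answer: 640*I ≈ 640.0*I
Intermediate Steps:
o(Z, d) = -4 + d
(s*√(L(1) - 3))*o(0*4, -4) = (-40*√(-1*1 - 3))*(-4 - 4) = -40*√(-1 - 3)*(-8) = -80*I*(-8) = 640*I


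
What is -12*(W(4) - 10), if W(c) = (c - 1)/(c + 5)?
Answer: 116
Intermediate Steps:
W(c) = (-1 + c)/(5 + c)
-12*(W(4) - 10) = -12*((-1 + 4)/(5 + 4) - 10) = -12*(3/9 - 10) = -12*((⅑)*3 - 10) = -12*(⅓ - 10) = -12*(-29/3) = 116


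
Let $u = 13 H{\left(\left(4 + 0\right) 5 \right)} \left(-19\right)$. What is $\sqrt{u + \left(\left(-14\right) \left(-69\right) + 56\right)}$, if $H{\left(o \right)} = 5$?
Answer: $i \sqrt{213} \approx 14.595 i$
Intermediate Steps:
$u = -1235$ ($u = 13 \cdot 5 \left(-19\right) = 65 \left(-19\right) = -1235$)
$\sqrt{u + \left(\left(-14\right) \left(-69\right) + 56\right)} = \sqrt{-1235 + \left(\left(-14\right) \left(-69\right) + 56\right)} = \sqrt{-1235 + \left(966 + 56\right)} = \sqrt{-1235 + 1022} = \sqrt{-213} = i \sqrt{213}$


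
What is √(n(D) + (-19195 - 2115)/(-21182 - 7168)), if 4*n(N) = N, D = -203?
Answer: I*√19844335/630 ≈ 7.071*I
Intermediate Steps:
n(N) = N/4
√(n(D) + (-19195 - 2115)/(-21182 - 7168)) = √((¼)*(-203) + (-19195 - 2115)/(-21182 - 7168)) = √(-203/4 - 21310/(-28350)) = √(-203/4 - 21310*(-1/28350)) = √(-203/4 + 2131/2835) = √(-566981/11340) = I*√19844335/630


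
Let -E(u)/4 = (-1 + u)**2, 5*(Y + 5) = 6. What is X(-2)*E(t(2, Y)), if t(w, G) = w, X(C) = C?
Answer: 8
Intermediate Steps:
Y = -19/5 (Y = -5 + (1/5)*6 = -5 + 6/5 = -19/5 ≈ -3.8000)
E(u) = -4*(-1 + u)**2
X(-2)*E(t(2, Y)) = -(-8)*(-1 + 2)**2 = -(-8)*1**2 = -(-8) = -2*(-4) = 8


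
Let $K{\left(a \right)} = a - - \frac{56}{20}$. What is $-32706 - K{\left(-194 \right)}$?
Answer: $- \frac{162574}{5} \approx -32515.0$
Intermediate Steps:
$K{\left(a \right)} = \frac{14}{5} + a$ ($K{\left(a \right)} = a - \left(-56\right) \frac{1}{20} = a - - \frac{14}{5} = a + \frac{14}{5} = \frac{14}{5} + a$)
$-32706 - K{\left(-194 \right)} = -32706 - \left(\frac{14}{5} - 194\right) = -32706 - - \frac{956}{5} = -32706 + \frac{956}{5} = - \frac{162574}{5}$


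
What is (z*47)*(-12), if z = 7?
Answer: -3948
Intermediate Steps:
(z*47)*(-12) = (7*47)*(-12) = 329*(-12) = -3948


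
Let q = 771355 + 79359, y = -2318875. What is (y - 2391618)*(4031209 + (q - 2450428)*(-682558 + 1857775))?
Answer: 8855760080672557397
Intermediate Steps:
q = 850714
(y - 2391618)*(4031209 + (q - 2450428)*(-682558 + 1857775)) = (-2318875 - 2391618)*(4031209 + (850714 - 2450428)*(-682558 + 1857775)) = -4710493*(4031209 - 1599714*1175217) = -4710493*(4031209 - 1880011087938) = -4710493*(-1880007056729) = 8855760080672557397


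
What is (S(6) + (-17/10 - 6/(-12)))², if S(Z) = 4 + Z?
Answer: 1936/25 ≈ 77.440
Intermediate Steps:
(S(6) + (-17/10 - 6/(-12)))² = ((4 + 6) + (-17/10 - 6/(-12)))² = (10 + (-17*⅒ - 6*(-1/12)))² = (10 + (-17/10 + ½))² = (10 - 6/5)² = (44/5)² = 1936/25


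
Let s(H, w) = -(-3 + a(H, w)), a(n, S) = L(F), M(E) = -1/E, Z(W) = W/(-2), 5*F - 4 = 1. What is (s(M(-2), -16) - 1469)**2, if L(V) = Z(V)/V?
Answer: 8590761/4 ≈ 2.1477e+6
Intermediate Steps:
F = 1 (F = 4/5 + (1/5)*1 = 4/5 + 1/5 = 1)
Z(W) = -W/2 (Z(W) = W*(-1/2) = -W/2)
L(V) = -1/2 (L(V) = (-V/2)/V = -1/2)
a(n, S) = -1/2
s(H, w) = 7/2 (s(H, w) = -(-3 - 1/2) = -1*(-7/2) = 7/2)
(s(M(-2), -16) - 1469)**2 = (7/2 - 1469)**2 = (-2931/2)**2 = 8590761/4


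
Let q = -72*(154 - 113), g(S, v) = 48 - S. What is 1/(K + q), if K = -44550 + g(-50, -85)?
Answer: -1/47404 ≈ -2.1095e-5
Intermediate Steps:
K = -44452 (K = -44550 + (48 - 1*(-50)) = -44550 + (48 + 50) = -44550 + 98 = -44452)
q = -2952 (q = -72*41 = -2952)
1/(K + q) = 1/(-44452 - 2952) = 1/(-47404) = -1/47404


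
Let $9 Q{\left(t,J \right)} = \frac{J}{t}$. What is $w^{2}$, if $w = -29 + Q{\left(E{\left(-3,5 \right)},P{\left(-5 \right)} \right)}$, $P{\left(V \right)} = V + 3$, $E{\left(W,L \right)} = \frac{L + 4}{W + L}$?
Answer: $\frac{5536609}{6561} \approx 843.87$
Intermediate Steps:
$E{\left(W,L \right)} = \frac{4 + L}{L + W}$
$P{\left(V \right)} = 3 + V$
$Q{\left(t,J \right)} = \frac{J}{9 t}$ ($Q{\left(t,J \right)} = \frac{J \frac{1}{t}}{9} = \frac{J}{9 t}$)
$w = - \frac{2353}{81}$ ($w = -29 + \frac{3 - 5}{9 \frac{4 + 5}{5 - 3}} = -29 + \frac{1}{9} \left(-2\right) \frac{1}{\frac{1}{2} \cdot 9} = -29 + \frac{1}{9} \left(-2\right) \frac{1}{\frac{9}{2}} = -29 + \frac{1}{9} \left(-2\right) \frac{2}{9} = -29 - \frac{4}{81} = - \frac{2353}{81} \approx -29.049$)
$w^{2} = \left(- \frac{2353}{81}\right)^{2} = \frac{5536609}{6561}$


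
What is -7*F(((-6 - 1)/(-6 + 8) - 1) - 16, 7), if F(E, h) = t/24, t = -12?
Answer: 7/2 ≈ 3.5000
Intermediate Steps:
F(E, h) = -1/2 (F(E, h) = -12/24 = -12*1/24 = -1/2)
-7*F(((-6 - 1)/(-6 + 8) - 1) - 16, 7) = -7*(-1/2) = 7/2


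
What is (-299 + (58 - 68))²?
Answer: 95481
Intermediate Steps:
(-299 + (58 - 68))² = (-299 - 10)² = (-309)² = 95481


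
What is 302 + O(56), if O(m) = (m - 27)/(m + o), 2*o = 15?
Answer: 38412/127 ≈ 302.46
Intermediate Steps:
o = 15/2 (o = (1/2)*15 = 15/2 ≈ 7.5000)
O(m) = (-27 + m)/(15/2 + m) (O(m) = (m - 27)/(m + 15/2) = (-27 + m)/(15/2 + m))
302 + O(56) = 302 + 2*(-27 + 56)/(15 + 2*56) = 302 + 2*29/(15 + 112) = 302 + 2*29/127 = 302 + 2*(1/127)*29 = 302 + 58/127 = 38412/127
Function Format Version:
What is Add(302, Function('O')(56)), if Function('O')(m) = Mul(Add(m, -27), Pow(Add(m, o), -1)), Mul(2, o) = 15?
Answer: Rational(38412, 127) ≈ 302.46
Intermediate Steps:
o = Rational(15, 2) (o = Mul(Rational(1, 2), 15) = Rational(15, 2) ≈ 7.5000)
Function('O')(m) = Mul(Pow(Add(Rational(15, 2), m), -1), Add(-27, m)) (Function('O')(m) = Mul(Add(m, -27), Pow(Add(m, Rational(15, 2)), -1)) = Mul(Add(-27, m), Pow(Add(Rational(15, 2), m), -1)) = Mul(Pow(Add(Rational(15, 2), m), -1), Add(-27, m)))
Add(302, Function('O')(56)) = Add(302, Mul(2, Pow(Add(15, Mul(2, 56)), -1), Add(-27, 56))) = Add(302, Mul(2, Pow(Add(15, 112), -1), 29)) = Add(302, Mul(2, Pow(127, -1), 29)) = Add(302, Mul(2, Rational(1, 127), 29)) = Add(302, Rational(58, 127)) = Rational(38412, 127)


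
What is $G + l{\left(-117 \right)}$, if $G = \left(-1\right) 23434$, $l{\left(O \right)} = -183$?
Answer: $-23617$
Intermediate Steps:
$G = -23434$
$G + l{\left(-117 \right)} = -23434 - 183 = -23617$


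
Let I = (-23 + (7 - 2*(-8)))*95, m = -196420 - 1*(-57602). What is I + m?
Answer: -138818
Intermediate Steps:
m = -138818 (m = -196420 + 57602 = -138818)
I = 0 (I = (-23 + (7 + 16))*95 = (-23 + 23)*95 = 0*95 = 0)
I + m = 0 - 138818 = -138818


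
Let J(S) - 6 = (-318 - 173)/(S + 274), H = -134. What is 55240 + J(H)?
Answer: 7733949/140 ≈ 55243.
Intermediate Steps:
J(S) = 6 - 491/(274 + S) (J(S) = 6 + (-318 - 173)/(S + 274) = 6 - 491/(274 + S))
55240 + J(H) = 55240 + (1153 + 6*(-134))/(274 - 134) = 55240 + (1153 - 804)/140 = 55240 + (1/140)*349 = 55240 + 349/140 = 7733949/140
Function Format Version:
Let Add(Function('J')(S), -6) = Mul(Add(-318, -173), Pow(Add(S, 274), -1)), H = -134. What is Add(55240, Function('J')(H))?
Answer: Rational(7733949, 140) ≈ 55243.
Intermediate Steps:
Function('J')(S) = Add(6, Mul(-491, Pow(Add(274, S), -1))) (Function('J')(S) = Add(6, Mul(Add(-318, -173), Pow(Add(S, 274), -1))) = Add(6, Mul(-491, Pow(Add(274, S), -1))))
Add(55240, Function('J')(H)) = Add(55240, Mul(Pow(Add(274, -134), -1), Add(1153, Mul(6, -134)))) = Add(55240, Mul(Pow(140, -1), Add(1153, -804))) = Add(55240, Mul(Rational(1, 140), 349)) = Add(55240, Rational(349, 140)) = Rational(7733949, 140)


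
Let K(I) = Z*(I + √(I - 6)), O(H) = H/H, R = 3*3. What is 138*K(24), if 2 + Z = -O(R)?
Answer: -9936 - 1242*√2 ≈ -11692.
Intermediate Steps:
R = 9
O(H) = 1
Z = -3 (Z = -2 - 1*1 = -2 - 1 = -3)
K(I) = -3*I - 3*√(-6 + I) (K(I) = -3*(I + √(I - 6)) = -3*(I + √(-6 + I)) = -3*I - 3*√(-6 + I))
138*K(24) = 138*(-3*24 - 3*√(-6 + 24)) = 138*(-72 - 9*√2) = -9936 - 1242*√2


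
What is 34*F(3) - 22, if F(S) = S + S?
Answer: 182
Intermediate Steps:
F(S) = 2*S
34*F(3) - 22 = 34*(2*3) - 22 = 34*6 - 22 = 204 - 22 = 182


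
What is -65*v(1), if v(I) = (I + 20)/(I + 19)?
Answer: -273/4 ≈ -68.250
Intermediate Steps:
v(I) = (20 + I)/(19 + I)
-65*v(1) = -65*(20 + 1)/(19 + 1) = -65*21/20 = -273/4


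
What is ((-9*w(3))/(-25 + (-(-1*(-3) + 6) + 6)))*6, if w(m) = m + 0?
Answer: 81/14 ≈ 5.7857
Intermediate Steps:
w(m) = m
((-9*w(3))/(-25 + (-(-1*(-3) + 6) + 6)))*6 = ((-9*3)/(-25 + (-(-1*(-3) + 6) + 6)))*6 = (-27/(-25 + (-(3 + 6) + 6)))*6 = (-27/(-25 + (-1*9 + 6)))*6 = (-27/(-25 + (-9 + 6)))*6 = (-27/(-25 - 3))*6 = (-27/(-28))*6 = -1/28*(-27)*6 = (27/28)*6 = 81/14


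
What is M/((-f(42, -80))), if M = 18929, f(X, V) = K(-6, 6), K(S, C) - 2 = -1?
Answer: -18929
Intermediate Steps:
K(S, C) = 1 (K(S, C) = 2 - 1 = 1)
f(X, V) = 1
M/((-f(42, -80))) = 18929/((-1*1)) = 18929/(-1) = 18929*(-1) = -18929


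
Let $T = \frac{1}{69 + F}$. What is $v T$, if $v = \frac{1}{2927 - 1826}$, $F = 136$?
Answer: $\frac{1}{225705} \approx 4.4306 \cdot 10^{-6}$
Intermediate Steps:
$T = \frac{1}{205}$ ($T = \frac{1}{69 + 136} = \frac{1}{205} \approx 0.0048781$)
$v = \frac{1}{1101} \approx 0.00090826$
$v T = \frac{1}{1101} \cdot \frac{1}{205} = \frac{1}{225705}$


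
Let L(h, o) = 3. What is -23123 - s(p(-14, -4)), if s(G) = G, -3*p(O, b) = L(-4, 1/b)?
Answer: -23122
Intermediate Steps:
p(O, b) = -1 (p(O, b) = -⅓*3 = -1)
-23123 - s(p(-14, -4)) = -23123 - 1*(-1) = -23123 + 1 = -23122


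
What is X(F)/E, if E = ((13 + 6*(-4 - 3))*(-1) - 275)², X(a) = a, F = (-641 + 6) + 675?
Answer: 10/15129 ≈ 0.00066098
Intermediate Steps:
F = 40 (F = -635 + 675 = 40)
E = 60516 (E = ((13 + 6*(-7))*(-1) - 275)² = ((13 - 42)*(-1) - 275)² = (-29*(-1) - 275)² = (29 - 275)² = (-246)² = 60516)
X(F)/E = 40/60516 = 40*(1/60516) = 10/15129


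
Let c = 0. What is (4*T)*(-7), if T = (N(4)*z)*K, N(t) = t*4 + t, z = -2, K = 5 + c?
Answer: 5600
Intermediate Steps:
K = 5 (K = 5 + 0 = 5)
N(t) = 5*t (N(t) = 4*t + t = 5*t)
T = -200 (T = ((5*4)*(-2))*5 = (20*(-2))*5 = -40*5 = -200)
(4*T)*(-7) = (4*(-200))*(-7) = -800*(-7) = 5600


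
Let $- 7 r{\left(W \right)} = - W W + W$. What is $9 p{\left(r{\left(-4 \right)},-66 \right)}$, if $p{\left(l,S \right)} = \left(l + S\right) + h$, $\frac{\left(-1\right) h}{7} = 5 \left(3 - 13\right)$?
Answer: $\frac{18072}{7} \approx 2581.7$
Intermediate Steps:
$h = 350$ ($h = - 7 \cdot 5 \left(3 - 13\right) = - 7 \cdot 5 \left(-10\right) = \left(-7\right) \left(-50\right) = 350$)
$r{\left(W \right)} = - \frac{W}{7} + \frac{W^{2}}{7}$ ($r{\left(W \right)} = - \frac{- W W + W}{7} = - \frac{- W^{2} + W}{7} = - \frac{W - W^{2}}{7} = - \frac{W}{7} + \frac{W^{2}}{7}$)
$p{\left(l,S \right)} = 350 + S + l$ ($p{\left(l,S \right)} = \left(l + S\right) + 350 = \left(S + l\right) + 350 = 350 + S + l$)
$9 p{\left(r{\left(-4 \right)},-66 \right)} = 9 \left(350 - 66 + \frac{1}{7} \left(-4\right) \left(-1 - 4\right)\right) = 9 \left(350 - 66 + \frac{1}{7} \left(-4\right) \left(-5\right)\right) = 9 \left(350 - 66 + \frac{20}{7}\right) = 9 \cdot \frac{2008}{7} = \frac{18072}{7}$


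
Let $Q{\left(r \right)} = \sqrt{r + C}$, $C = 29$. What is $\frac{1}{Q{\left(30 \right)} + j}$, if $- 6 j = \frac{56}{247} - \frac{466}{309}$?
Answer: $- \frac{11196355131}{3090790262498} + \frac{52426802961 \sqrt{59}}{3090790262498} \approx 0.12667$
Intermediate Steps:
$j = \frac{48899}{228969}$ ($j = - \frac{\frac{56}{247} - \frac{466}{309}}{6} = \left(- \frac{1}{6}\right) \left(- \frac{97798}{76323}\right) = \frac{48899}{228969} \approx 0.21356$)
$Q{\left(r \right)} = \sqrt{29 + r}$ ($Q{\left(r \right)} = \sqrt{r + 29} = \sqrt{29 + r}$)
$\frac{1}{Q{\left(30 \right)} + j} = \frac{1}{\sqrt{29 + 30} + \frac{48899}{228969}} = \frac{1}{\sqrt{59} + \frac{48899}{228969}} = \frac{1}{\frac{48899}{228969} + \sqrt{59}}$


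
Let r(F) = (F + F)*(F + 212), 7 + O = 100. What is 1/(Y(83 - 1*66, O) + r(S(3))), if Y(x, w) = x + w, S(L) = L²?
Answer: 1/4088 ≈ 0.00024462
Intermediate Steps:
O = 93 (O = -7 + 100 = 93)
Y(x, w) = w + x
r(F) = 2*F*(212 + F) (r(F) = (2*F)*(212 + F) = 2*F*(212 + F))
1/(Y(83 - 1*66, O) + r(S(3))) = 1/((93 + (83 - 1*66)) + 2*3²*(212 + 3²)) = 1/((93 + (83 - 66)) + 2*9*(212 + 9)) = 1/((93 + 17) + 2*9*221) = 1/(110 + 3978) = 1/4088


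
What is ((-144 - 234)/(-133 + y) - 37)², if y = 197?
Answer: 1885129/1024 ≈ 1840.9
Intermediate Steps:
((-144 - 234)/(-133 + y) - 37)² = ((-144 - 234)/(-133 + 197) - 37)² = (-378/64 - 37)² = (-378*1/64 - 37)² = (-189/32 - 37)² = (-1373/32)² = 1885129/1024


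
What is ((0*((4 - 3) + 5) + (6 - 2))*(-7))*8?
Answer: -224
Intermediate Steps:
((0*((4 - 3) + 5) + (6 - 2))*(-7))*8 = ((0*(1 + 5) + 4)*(-7))*8 = ((0*6 + 4)*(-7))*8 = ((0 + 4)*(-7))*8 = (4*(-7))*8 = -28*8 = -224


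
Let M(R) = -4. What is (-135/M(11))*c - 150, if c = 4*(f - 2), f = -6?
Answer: -1230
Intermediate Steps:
c = -32 (c = 4*(-6 - 2) = 4*(-8) = -32)
(-135/M(11))*c - 150 = -135/(-4)*(-32) - 150 = -135*(-¼)*(-32) - 150 = (135/4)*(-32) - 150 = -1080 - 150 = -1230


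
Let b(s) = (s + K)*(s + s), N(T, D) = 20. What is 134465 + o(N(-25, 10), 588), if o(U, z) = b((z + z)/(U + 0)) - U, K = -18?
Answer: 3481077/25 ≈ 1.3924e+5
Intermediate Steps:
b(s) = 2*s*(-18 + s) (b(s) = (s - 18)*(s + s) = (-18 + s)*(2*s) = 2*s*(-18 + s))
o(U, z) = -U + 4*z*(-18 + 2*z/U)/U (o(U, z) = 2*((z + z)/(U + 0))*(-18 + (z + z)/(U + 0)) - U = 2*((2*z)/U)*(-18 + (2*z)/U) - U = 2*(2*z/U)*(-18 + 2*z/U) - U = 4*z*(-18 + 2*z/U)/U - U = -U + 4*z*(-18 + 2*z/U)/U)
134465 + o(N(-25, 10), 588) = 134465 + (-1*20 - 72*588/20 + 8*588**2/20**2) = 134465 + (-20 - 72*588*1/20 + 8*(1/400)*345744) = 134465 + (-20 - 10584/5 + 172872/25) = 134465 + 119452/25 = 3481077/25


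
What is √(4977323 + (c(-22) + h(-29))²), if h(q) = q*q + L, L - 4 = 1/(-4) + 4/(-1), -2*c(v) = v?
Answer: 3*√10138313/4 ≈ 2388.1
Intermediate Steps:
c(v) = -v/2
L = -¼ (L = 4 + (1/(-4) + 4/(-1)) = 4 + (1*(-¼) + 4*(-1)) = 4 + (-¼ - 4) = 4 - 17/4 = -¼ ≈ -0.25000)
h(q) = -¼ + q² (h(q) = q*q - ¼ = q² - ¼ = -¼ + q²)
√(4977323 + (c(-22) + h(-29))²) = √(4977323 + (-½*(-22) + (-¼ + (-29)²))²) = √(4977323 + (11 + (-¼ + 841))²) = √(4977323 + (11 + 3363/4)²) = √(4977323 + (3407/4)²) = √(4977323 + 11607649/16) = √(91244817/16) = 3*√10138313/4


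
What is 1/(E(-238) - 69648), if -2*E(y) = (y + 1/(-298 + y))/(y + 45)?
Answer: -206896/14410020177 ≈ -1.4358e-5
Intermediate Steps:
E(y) = -(y + 1/(-298 + y))/(2*(45 + y)) (E(y) = -(y + 1/(-298 + y))/(2*(y + 45)) = -(y + 1/(-298 + y))/(2*(45 + y)))
1/(E(-238) - 69648) = 1/((1 + (-238)² - 298*(-238))/(2*(13410 - 1*(-238)² + 253*(-238))) - 69648) = 1/((1 + 56644 + 70924)/(2*(13410 - 1*56644 - 60214)) - 69648) = 1/((½)*127569/(13410 - 56644 - 60214) - 69648) = 1/((½)*127569/(-103448) - 69648) = 1/((½)*(-1/103448)*127569 - 69648) = 1/(-127569/206896 - 69648) = 1/(-14410020177/206896) = -206896/14410020177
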